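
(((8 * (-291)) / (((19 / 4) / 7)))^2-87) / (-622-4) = -4248922449 / 225986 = -18801.71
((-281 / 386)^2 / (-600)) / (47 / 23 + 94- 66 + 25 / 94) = -85356841 / 2929067665200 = -0.00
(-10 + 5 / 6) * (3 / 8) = -55 / 16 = -3.44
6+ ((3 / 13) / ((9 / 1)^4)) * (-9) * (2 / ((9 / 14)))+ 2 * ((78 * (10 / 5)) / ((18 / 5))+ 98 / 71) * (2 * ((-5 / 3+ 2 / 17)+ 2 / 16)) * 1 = -8534211292 / 34316217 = -248.69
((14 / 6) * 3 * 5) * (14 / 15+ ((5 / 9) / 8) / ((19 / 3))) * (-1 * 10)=-75355 / 228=-330.50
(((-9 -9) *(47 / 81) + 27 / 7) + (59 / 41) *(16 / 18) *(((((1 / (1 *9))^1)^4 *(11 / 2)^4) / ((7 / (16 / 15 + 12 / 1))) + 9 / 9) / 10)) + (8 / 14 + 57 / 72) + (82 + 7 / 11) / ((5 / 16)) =29011071381983 / 111850615800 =259.37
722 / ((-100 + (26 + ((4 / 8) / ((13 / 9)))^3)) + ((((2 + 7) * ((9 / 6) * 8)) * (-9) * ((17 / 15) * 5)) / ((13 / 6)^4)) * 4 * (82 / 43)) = -7093638448 / 19457718937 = -0.36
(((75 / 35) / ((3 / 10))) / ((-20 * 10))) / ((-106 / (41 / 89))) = 41 / 264152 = 0.00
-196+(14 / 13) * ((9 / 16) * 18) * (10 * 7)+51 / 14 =51953 / 91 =570.91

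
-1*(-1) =1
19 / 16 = 1.19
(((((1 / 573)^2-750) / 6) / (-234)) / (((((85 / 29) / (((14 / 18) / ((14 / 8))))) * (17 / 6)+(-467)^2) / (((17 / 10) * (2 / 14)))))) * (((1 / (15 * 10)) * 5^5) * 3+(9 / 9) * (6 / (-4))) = 1057911211811 / 29157166608699285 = 0.00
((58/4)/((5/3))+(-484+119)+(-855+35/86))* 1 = -260342/215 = -1210.89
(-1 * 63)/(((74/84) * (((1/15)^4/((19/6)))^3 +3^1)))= -87213152895996093750/3658601652099609671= -23.84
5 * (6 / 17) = 30 / 17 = 1.76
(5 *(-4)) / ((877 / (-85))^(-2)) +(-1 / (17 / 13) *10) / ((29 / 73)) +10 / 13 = -1169913932 / 544765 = -2147.56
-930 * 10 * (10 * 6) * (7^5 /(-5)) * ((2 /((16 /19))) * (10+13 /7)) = 52819959150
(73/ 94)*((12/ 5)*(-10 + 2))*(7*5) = -24528/ 47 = -521.87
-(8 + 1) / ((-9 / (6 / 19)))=6 / 19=0.32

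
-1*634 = -634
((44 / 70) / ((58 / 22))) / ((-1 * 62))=-121 / 31465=-0.00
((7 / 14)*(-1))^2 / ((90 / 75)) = 5 / 24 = 0.21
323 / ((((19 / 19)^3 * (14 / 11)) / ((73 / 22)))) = 842.11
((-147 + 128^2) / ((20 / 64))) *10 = 519584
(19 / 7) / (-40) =-19 / 280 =-0.07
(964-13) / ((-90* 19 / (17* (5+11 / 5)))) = -32334 / 475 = -68.07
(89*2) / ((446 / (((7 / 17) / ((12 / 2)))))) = 623 / 22746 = 0.03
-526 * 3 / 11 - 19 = -1787 / 11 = -162.45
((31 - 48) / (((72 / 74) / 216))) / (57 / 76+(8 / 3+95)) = -45288 / 1181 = -38.35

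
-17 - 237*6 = -1439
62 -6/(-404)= 12527/202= 62.01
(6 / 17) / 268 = 3 / 2278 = 0.00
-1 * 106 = -106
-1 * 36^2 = -1296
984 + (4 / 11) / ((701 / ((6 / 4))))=7587630 / 7711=984.00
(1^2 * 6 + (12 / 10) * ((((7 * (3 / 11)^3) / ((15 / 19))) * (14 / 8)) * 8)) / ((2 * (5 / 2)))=1.80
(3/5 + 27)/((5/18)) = 2484/25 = 99.36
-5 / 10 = -1 / 2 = -0.50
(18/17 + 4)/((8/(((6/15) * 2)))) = 43/85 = 0.51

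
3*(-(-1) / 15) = 1 / 5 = 0.20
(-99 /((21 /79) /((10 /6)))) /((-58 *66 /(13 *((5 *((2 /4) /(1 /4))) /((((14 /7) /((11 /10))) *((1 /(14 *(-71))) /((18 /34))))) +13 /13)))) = -126285055 /20706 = -6098.96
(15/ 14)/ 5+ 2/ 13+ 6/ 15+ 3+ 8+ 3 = 13439/ 910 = 14.77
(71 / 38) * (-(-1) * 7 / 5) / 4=0.65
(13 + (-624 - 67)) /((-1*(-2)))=-339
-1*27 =-27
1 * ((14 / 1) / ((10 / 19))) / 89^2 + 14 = 554603 / 39605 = 14.00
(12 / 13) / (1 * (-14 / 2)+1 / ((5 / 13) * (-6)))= -360 / 2899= -0.12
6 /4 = 3 /2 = 1.50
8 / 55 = 0.15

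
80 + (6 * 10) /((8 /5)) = 235 /2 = 117.50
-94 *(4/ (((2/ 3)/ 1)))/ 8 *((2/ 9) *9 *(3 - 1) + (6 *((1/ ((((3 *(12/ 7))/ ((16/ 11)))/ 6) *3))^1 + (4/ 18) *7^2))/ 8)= -39057/ 44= -887.66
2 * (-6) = -12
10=10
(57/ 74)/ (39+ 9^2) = 0.01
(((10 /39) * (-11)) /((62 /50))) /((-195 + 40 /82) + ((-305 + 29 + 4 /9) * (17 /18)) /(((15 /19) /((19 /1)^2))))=9132750 /478585563287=0.00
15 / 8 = 1.88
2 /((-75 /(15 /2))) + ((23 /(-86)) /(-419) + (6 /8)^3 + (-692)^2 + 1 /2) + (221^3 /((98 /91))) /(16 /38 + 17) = 14082498826836379 /13358524480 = 1054195.68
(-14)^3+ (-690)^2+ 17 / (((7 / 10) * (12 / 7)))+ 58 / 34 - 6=48283319 / 102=473365.87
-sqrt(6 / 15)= -sqrt(10) / 5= -0.63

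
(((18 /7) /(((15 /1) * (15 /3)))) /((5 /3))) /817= 18 /714875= 0.00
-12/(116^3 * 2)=-3/780448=-0.00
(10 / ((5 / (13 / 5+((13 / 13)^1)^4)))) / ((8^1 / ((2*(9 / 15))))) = 27 / 25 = 1.08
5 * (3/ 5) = 3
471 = 471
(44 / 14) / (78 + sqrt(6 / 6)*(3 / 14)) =44 / 1095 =0.04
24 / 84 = 2 / 7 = 0.29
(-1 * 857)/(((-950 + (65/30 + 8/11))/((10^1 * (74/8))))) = 5231985/62509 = 83.70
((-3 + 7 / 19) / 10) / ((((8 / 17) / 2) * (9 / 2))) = -85 / 342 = -0.25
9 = 9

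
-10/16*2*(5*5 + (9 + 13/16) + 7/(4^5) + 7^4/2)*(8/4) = -6324835/2048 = -3088.30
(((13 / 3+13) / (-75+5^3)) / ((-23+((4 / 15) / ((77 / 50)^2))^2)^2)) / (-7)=-123926696666638866 / 1322296673015764579225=-0.00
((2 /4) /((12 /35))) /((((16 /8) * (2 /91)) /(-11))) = -35035 /96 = -364.95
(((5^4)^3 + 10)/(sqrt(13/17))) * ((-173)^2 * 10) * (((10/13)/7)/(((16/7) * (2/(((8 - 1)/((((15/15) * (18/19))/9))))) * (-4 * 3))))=-24295392840842375 * sqrt(221)/32448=-11130947368561.16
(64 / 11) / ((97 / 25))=1600 / 1067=1.50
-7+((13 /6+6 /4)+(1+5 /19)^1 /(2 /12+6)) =-6598 /2109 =-3.13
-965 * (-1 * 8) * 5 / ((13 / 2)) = 5938.46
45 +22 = 67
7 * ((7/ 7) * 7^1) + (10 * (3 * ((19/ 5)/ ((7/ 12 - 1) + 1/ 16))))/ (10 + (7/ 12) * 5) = 63451/ 2635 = 24.08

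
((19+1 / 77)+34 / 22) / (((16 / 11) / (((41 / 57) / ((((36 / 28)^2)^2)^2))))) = 53450411329 / 39258609552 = 1.36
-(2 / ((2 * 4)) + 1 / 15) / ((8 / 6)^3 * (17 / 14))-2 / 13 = -37321 / 141440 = -0.26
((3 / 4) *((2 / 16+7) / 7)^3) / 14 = 555579 / 9834496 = 0.06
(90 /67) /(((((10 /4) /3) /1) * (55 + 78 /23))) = 0.03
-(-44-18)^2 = -3844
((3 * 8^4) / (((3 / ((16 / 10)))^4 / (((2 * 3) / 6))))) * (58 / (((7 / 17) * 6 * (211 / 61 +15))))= 252270608384 / 199513125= 1264.43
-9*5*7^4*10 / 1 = -1080450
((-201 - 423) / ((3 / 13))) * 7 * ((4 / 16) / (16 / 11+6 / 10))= -260260 / 113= -2303.19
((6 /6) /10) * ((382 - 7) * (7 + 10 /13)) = 7575 /26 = 291.35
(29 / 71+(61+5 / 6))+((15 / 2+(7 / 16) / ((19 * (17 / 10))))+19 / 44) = 424934887 / 6054312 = 70.19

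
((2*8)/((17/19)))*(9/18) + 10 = 322/17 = 18.94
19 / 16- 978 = -15629 / 16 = -976.81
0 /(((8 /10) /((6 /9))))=0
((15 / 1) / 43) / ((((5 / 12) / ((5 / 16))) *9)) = 5 / 172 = 0.03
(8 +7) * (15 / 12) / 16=1.17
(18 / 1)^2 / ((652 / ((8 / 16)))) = 81 / 326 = 0.25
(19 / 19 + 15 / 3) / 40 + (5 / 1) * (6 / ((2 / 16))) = 4803 / 20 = 240.15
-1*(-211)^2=-44521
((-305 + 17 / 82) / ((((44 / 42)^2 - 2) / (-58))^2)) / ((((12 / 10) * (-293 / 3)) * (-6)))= -6813030192255 / 3805814504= -1790.16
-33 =-33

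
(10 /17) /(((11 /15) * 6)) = 25 /187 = 0.13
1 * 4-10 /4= 3 /2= 1.50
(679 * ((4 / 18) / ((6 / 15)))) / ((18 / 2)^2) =3395 / 729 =4.66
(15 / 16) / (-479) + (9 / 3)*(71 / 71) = 22977 / 7664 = 3.00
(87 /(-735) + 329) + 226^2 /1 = 12594196 /245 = 51404.88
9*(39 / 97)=351 / 97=3.62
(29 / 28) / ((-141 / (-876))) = 2117 / 329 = 6.43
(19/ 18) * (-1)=-19/ 18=-1.06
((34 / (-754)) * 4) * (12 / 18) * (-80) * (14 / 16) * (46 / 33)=437920 / 37323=11.73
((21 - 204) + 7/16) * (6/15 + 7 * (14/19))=-96393/95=-1014.66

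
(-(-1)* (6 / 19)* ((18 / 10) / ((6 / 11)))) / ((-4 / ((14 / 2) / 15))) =-0.12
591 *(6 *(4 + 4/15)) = 75648/5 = 15129.60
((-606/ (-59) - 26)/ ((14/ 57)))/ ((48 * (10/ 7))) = -551/ 590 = -0.93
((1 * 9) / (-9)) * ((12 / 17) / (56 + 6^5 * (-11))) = 3 / 363290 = 0.00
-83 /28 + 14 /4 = 15 /28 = 0.54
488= 488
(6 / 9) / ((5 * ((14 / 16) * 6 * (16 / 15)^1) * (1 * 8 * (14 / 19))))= 19 / 4704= 0.00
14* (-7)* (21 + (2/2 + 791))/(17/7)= -557718/17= -32806.94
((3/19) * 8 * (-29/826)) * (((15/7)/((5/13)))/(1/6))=-81432/54929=-1.48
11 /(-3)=-11 /3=-3.67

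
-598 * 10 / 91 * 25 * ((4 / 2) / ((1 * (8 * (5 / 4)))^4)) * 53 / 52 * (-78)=3657 / 140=26.12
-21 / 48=-7 / 16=-0.44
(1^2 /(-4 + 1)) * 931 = -931 /3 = -310.33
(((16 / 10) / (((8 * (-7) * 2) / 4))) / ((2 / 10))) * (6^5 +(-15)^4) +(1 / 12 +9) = -200123 / 12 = -16676.92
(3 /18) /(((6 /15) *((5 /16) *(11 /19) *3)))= 76 /99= 0.77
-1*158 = -158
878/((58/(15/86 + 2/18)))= 97019/22446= 4.32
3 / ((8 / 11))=33 / 8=4.12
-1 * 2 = -2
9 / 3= 3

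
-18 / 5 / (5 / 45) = -162 / 5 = -32.40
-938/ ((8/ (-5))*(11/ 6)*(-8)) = -7035/ 176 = -39.97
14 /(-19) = -14 /19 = -0.74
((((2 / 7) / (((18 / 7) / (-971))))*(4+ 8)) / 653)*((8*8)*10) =-2485760 / 1959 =-1268.89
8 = 8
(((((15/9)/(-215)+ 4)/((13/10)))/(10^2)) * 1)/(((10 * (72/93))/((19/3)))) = 0.03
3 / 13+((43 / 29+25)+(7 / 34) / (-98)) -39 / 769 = 3679140583 / 137998588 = 26.66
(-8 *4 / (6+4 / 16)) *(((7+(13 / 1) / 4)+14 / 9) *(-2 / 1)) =1088 / 9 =120.89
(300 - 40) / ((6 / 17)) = 2210 / 3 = 736.67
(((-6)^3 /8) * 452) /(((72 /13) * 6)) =-1469 /4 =-367.25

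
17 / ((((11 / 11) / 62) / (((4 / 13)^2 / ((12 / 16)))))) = 133.05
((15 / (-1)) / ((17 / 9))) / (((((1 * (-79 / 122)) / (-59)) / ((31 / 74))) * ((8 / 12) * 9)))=-5020605 / 99382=-50.52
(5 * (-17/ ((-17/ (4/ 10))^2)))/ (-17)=4/ 1445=0.00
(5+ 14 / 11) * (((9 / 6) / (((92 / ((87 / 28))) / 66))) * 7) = 2349 / 16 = 146.81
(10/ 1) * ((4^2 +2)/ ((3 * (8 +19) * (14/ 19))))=190/ 63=3.02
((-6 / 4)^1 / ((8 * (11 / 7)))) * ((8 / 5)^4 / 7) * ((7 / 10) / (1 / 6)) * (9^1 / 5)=-145152 / 171875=-0.84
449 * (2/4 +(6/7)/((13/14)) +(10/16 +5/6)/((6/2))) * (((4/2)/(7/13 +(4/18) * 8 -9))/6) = -802363/18768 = -42.75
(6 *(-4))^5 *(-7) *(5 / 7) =39813120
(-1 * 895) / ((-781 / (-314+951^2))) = 809157865 / 781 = 1036053.60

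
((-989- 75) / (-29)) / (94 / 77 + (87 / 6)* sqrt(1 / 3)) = -92414784 / 141527453 + 12616912* sqrt(3) / 4880257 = 3.82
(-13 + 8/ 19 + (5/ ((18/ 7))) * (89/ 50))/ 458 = -31183/ 1566360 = -0.02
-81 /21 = -27 /7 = -3.86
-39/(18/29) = -377/6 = -62.83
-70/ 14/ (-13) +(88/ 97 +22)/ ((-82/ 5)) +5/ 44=-2044015/ 2274844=-0.90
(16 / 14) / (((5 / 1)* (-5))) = -8 / 175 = -0.05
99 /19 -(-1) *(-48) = -813 /19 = -42.79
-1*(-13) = 13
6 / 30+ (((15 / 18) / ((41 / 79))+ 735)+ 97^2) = 12479341 / 1230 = 10145.81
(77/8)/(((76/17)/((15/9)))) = 6545/1824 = 3.59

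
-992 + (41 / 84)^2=-6997871 / 7056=-991.76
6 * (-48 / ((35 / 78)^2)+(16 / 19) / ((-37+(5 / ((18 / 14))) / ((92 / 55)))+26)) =-1430.94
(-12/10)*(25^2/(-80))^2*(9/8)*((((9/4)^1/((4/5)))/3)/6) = -421875/32768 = -12.87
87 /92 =0.95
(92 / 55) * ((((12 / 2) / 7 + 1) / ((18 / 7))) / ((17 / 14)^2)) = 117208 / 143055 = 0.82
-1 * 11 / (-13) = 11 / 13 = 0.85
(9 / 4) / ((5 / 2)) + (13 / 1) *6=78.90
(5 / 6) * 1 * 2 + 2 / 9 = 17 / 9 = 1.89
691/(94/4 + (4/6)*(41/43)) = 178278/6227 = 28.63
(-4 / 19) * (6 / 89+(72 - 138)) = 23472 / 1691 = 13.88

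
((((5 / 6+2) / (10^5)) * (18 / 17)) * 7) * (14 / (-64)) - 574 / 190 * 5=-918402793 / 60800000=-15.11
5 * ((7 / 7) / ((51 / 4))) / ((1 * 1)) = 20 / 51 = 0.39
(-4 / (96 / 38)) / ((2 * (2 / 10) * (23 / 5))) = -475 / 552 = -0.86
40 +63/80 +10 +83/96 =24793/480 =51.65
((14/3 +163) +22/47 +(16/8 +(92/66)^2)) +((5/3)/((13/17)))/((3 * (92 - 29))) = 172.09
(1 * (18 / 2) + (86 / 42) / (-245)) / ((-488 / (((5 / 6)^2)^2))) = -2891375 / 325394496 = -0.01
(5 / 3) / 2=0.83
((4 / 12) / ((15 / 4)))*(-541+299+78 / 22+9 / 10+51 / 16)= -206243 / 9900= -20.83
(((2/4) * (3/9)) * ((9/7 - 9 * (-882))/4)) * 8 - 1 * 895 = 12260/7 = 1751.43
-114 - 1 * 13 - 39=-166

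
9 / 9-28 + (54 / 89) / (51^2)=-694461 / 25721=-27.00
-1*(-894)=894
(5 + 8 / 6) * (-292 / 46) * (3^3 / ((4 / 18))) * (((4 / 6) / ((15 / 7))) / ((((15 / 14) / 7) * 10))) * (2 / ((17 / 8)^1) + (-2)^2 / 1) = -239773464 / 48875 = -4905.85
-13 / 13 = -1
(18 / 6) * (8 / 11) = 24 / 11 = 2.18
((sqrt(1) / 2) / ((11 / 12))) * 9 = 54 / 11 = 4.91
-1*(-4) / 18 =0.22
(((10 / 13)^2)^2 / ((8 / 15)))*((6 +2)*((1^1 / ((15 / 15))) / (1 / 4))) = 600000 / 28561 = 21.01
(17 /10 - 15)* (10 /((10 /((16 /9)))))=-1064 /45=-23.64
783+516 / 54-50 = 6683 / 9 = 742.56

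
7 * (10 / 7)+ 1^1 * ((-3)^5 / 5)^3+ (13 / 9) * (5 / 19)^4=-114781.25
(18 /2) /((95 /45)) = 81 /19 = 4.26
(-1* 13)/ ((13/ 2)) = -2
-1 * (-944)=944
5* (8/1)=40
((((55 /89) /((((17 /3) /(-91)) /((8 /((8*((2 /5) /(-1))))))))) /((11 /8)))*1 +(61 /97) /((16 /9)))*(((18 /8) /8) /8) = 388802133 /601133056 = 0.65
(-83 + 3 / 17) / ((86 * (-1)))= 704 / 731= 0.96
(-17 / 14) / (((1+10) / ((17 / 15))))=-289 / 2310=-0.13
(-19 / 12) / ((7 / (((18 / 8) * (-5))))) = 285 / 112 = 2.54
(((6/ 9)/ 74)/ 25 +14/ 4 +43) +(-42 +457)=2561327/ 5550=461.50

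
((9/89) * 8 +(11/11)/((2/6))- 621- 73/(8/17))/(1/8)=-549889/89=-6178.53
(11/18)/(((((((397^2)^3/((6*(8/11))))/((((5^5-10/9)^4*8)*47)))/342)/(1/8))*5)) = 1785475061488704826000/8562327273158935923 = 208.53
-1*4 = -4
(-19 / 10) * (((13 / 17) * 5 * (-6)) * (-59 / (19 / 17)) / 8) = -2301 / 8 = -287.62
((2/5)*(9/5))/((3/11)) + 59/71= 6161/1775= 3.47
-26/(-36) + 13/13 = 31/18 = 1.72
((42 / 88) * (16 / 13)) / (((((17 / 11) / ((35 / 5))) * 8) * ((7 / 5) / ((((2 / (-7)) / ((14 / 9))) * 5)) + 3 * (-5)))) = -33075 / 1643356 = -0.02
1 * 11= 11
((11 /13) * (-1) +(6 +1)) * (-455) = -2800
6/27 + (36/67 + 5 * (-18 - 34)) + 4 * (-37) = -245566/603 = -407.24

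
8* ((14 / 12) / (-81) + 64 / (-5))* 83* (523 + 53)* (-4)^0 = -661641472 / 135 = -4901047.94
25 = 25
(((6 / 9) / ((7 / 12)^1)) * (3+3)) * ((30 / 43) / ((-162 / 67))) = -5360 / 2709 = -1.98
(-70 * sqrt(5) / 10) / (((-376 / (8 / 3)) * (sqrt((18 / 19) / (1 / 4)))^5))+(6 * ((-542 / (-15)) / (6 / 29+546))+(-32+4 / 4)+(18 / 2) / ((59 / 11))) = -33790319 / 1168200+2527 * sqrt(190) / 8771328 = -28.92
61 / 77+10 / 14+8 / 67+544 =2814884 / 5159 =545.63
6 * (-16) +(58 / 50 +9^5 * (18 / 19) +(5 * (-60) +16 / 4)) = 26386401 / 475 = 55550.32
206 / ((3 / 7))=1442 / 3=480.67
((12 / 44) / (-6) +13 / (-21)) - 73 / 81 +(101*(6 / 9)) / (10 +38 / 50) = 15744061 / 3355506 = 4.69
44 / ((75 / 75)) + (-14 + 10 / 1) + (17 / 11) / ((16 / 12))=1811 / 44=41.16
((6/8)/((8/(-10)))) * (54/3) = -135/8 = -16.88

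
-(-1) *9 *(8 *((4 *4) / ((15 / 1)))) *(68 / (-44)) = -6528 / 55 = -118.69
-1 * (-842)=842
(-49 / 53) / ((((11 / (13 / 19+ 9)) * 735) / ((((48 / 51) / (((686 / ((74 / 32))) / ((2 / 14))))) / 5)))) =-3404 / 33909743175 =-0.00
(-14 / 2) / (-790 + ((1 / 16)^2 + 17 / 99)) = 177408 / 20017309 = 0.01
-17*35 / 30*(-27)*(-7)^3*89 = -32694417 / 2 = -16347208.50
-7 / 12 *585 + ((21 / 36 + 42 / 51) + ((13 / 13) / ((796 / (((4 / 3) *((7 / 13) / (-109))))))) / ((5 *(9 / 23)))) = -219929823757 / 647150985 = -339.84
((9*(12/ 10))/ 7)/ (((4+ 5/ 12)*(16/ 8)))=324/ 1855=0.17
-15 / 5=-3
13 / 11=1.18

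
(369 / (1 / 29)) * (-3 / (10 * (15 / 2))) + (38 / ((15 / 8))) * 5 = -326.71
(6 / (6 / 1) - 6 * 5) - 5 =-34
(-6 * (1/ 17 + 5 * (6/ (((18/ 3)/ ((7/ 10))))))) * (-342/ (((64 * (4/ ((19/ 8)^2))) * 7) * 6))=7469451/ 1949696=3.83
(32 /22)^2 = 256 /121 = 2.12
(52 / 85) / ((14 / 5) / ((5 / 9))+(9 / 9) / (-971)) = 0.12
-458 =-458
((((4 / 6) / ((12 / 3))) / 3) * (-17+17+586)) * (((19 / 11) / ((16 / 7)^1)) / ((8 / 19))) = 740411 / 12672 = 58.43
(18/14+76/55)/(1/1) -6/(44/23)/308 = 90031/33880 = 2.66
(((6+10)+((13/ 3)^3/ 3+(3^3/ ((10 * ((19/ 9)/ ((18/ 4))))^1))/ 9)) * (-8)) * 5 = -2694046/ 1539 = -1750.52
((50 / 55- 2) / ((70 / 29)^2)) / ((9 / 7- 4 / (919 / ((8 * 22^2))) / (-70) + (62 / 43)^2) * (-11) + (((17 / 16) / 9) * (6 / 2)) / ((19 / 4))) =977472437364 / 206656506034055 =0.00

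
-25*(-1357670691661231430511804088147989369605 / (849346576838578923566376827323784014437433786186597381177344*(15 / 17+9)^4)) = 2834850345955942757694409731155205503469480125 / 676584536515148462629324930067484012182759670461872723102724253548544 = 0.00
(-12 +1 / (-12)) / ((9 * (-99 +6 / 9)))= 29 / 2124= 0.01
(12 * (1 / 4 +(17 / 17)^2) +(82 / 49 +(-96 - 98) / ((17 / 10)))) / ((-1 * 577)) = 81171 / 480641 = 0.17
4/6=2/3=0.67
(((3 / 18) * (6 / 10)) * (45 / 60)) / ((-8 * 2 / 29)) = -87 / 640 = -0.14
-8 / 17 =-0.47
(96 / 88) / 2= 6 / 11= 0.55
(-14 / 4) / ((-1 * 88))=7 / 176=0.04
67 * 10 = 670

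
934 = 934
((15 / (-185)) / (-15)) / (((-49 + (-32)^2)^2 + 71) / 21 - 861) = 21 / 172533775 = 0.00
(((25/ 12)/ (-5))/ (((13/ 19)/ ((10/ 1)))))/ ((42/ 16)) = -1900/ 819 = -2.32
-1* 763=-763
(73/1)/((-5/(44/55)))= -292/25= -11.68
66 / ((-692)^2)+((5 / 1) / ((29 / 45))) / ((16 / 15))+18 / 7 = 957053031 / 97209392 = 9.85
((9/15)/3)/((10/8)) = 4/25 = 0.16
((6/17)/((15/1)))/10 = 1/425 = 0.00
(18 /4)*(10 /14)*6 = 19.29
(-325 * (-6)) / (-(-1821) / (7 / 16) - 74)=6825 / 14309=0.48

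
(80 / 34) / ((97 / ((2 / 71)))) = 80 / 117079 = 0.00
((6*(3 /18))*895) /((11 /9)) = 8055 /11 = 732.27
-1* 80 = -80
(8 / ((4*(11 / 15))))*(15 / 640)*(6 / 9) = 15 / 352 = 0.04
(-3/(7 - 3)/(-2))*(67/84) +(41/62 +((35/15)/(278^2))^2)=22405901803127/23329821858336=0.96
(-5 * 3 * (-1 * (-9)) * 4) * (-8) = 4320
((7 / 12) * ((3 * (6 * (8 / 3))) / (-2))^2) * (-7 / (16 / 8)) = -1176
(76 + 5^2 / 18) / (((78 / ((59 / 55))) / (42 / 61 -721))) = -3611214593 / 4710420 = -766.64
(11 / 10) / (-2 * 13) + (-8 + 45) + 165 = 52509 / 260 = 201.96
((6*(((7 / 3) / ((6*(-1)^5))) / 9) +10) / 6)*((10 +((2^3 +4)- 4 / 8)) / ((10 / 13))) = 147017 / 3240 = 45.38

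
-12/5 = -2.40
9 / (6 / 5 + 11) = 45 / 61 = 0.74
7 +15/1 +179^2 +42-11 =32094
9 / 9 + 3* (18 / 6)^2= 28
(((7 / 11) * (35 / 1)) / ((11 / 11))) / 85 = 49 / 187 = 0.26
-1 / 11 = -0.09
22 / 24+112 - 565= -5425 / 12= -452.08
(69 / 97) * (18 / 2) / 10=621 / 970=0.64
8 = 8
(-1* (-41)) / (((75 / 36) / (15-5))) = 984 / 5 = 196.80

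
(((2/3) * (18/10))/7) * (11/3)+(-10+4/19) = -6092/665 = -9.16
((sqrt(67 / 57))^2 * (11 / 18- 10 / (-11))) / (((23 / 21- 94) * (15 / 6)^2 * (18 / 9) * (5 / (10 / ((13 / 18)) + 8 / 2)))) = -32751208 / 5963475375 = -0.01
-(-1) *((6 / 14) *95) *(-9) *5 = -12825 / 7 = -1832.14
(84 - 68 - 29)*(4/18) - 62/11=-844/99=-8.53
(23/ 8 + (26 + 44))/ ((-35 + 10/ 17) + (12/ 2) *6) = 9911/ 216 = 45.88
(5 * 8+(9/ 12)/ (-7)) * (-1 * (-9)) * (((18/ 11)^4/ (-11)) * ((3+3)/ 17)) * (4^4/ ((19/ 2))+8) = -1051102433088/ 364136311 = -2886.56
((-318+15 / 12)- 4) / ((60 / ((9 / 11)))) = -3849 / 880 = -4.37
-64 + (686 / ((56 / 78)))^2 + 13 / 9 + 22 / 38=624436099 / 684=912918.27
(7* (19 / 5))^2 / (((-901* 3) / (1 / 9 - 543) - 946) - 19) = -4548866 / 6171925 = -0.74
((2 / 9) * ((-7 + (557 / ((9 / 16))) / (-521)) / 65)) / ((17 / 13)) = -982 / 42201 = -0.02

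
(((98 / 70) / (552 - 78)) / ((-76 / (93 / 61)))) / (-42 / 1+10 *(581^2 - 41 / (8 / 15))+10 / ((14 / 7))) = -217 / 12360018077370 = -0.00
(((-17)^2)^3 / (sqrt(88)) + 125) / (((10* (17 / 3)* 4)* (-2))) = -4259571* sqrt(22) / 3520 - 75 / 272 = -5676.17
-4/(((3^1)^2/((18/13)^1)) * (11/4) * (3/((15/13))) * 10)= -16/1859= -0.01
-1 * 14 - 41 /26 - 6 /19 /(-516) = -165436 /10621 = -15.58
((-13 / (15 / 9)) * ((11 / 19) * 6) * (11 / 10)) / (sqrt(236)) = -14157 * sqrt(59) / 56050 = -1.94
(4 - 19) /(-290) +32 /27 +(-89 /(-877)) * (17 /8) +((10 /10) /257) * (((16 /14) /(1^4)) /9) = 14360318461 /9882856872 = 1.45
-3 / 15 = -1 / 5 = -0.20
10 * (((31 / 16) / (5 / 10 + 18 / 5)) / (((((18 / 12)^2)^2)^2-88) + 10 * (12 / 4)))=-49600 / 339767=-0.15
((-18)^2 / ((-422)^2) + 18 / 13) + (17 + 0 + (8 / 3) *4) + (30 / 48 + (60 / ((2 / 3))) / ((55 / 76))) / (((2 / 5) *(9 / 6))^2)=376.24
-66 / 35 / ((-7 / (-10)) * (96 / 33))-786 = -308475 / 392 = -786.93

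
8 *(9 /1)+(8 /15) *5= 74.67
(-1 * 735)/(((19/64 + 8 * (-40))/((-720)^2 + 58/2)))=3483842880/2923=1191872.35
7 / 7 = 1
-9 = -9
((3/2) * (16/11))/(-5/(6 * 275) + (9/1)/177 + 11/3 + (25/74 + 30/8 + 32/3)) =3143520/26609749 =0.12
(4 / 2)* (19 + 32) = 102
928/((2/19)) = 8816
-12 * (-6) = 72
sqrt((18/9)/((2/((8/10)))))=2*sqrt(5)/5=0.89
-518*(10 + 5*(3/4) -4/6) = -40663/6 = -6777.17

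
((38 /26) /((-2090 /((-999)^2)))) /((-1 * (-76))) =-998001 /108680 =-9.18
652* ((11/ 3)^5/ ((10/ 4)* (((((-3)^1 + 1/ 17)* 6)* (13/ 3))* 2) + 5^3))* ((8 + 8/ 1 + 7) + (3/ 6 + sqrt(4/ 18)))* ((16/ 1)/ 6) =-107334.13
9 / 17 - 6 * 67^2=-457869 / 17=-26933.47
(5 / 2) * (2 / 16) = 5 / 16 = 0.31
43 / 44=0.98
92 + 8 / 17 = 1572 / 17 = 92.47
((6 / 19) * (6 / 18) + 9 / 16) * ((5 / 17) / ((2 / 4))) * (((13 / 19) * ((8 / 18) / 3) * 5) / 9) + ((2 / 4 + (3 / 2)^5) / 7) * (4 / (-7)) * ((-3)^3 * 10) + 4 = 7616946787 / 41756148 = 182.41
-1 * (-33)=33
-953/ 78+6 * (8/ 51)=-11.28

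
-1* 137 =-137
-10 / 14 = -5 / 7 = -0.71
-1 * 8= -8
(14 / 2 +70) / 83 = 77 / 83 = 0.93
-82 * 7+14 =-560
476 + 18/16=3817/8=477.12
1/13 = 0.08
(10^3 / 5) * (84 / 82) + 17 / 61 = 513097 / 2501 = 205.16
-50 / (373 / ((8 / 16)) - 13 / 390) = -1500 / 22379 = -0.07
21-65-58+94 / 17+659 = 9563 / 17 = 562.53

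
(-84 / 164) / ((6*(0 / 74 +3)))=-7 / 246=-0.03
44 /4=11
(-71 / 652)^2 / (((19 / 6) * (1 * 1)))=15123 / 4038488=0.00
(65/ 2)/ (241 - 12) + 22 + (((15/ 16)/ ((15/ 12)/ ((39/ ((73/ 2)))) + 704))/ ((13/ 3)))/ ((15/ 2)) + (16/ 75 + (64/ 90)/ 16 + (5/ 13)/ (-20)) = 13192881225557/ 589480830900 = 22.38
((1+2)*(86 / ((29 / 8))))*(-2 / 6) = -688 / 29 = -23.72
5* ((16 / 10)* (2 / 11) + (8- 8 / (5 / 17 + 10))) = 14464 / 385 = 37.57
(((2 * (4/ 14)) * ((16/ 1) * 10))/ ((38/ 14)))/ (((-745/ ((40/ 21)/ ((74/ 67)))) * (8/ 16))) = -0.16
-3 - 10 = -13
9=9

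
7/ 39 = 0.18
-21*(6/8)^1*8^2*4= -4032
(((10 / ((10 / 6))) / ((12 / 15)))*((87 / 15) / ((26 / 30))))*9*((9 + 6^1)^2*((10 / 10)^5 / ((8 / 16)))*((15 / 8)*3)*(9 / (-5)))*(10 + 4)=-1498368375 / 52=-28814776.44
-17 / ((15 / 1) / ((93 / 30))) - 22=-3827 / 150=-25.51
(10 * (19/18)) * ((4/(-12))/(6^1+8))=-95/378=-0.25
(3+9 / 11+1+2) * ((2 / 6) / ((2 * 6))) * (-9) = -75 / 44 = -1.70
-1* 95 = -95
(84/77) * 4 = 48/11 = 4.36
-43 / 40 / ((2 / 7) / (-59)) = 17759 / 80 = 221.99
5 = 5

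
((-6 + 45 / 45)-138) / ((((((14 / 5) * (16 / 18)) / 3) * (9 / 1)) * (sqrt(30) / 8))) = -143 * sqrt(30) / 28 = -27.97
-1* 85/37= -85/37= -2.30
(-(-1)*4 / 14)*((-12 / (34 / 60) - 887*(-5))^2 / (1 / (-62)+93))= 139630230380 / 2332519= 59862.42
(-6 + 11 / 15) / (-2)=79 / 30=2.63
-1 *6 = -6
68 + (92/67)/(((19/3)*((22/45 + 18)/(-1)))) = 67.99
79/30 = 2.63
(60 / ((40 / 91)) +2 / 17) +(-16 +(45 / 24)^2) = 135057 / 1088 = 124.13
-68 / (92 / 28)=-476 / 23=-20.70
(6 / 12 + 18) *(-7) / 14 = -37 / 4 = -9.25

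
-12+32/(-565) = -6812/565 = -12.06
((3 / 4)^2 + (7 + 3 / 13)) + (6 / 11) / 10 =89779 / 11440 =7.85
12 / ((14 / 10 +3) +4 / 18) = 135 / 52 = 2.60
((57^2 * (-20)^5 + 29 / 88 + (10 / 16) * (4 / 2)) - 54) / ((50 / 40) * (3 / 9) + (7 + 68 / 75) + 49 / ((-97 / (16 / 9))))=-19968094180678725 / 14260994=-1400189508.58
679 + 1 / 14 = 9507 / 14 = 679.07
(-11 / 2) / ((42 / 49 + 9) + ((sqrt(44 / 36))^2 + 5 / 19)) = -13167 / 27154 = -0.48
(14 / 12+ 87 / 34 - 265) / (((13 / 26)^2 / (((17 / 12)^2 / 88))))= -226525 / 9504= -23.83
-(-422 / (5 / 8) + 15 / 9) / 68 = 9.90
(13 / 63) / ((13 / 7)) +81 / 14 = 743 / 126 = 5.90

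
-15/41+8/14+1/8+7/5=19867/11480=1.73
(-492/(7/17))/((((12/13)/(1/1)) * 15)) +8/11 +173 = 100984/1155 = 87.43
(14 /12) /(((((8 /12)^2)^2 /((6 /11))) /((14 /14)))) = 567 /176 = 3.22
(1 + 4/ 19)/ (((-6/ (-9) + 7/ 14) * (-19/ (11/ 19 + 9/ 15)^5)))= -347433074688/ 2793349184375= -0.12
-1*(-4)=4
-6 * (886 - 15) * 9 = -47034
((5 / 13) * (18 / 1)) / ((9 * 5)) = 2 / 13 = 0.15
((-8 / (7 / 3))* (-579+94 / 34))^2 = 55273890816 / 14161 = 3903247.71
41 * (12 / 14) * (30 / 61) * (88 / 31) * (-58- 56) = -74036160 / 13237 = -5593.12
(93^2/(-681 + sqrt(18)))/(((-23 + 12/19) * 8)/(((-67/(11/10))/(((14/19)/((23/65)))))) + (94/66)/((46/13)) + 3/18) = -4004728010151/2108501740856 - 17641973613 * sqrt(2)/2108501740856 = -1.91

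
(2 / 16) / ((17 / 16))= 2 / 17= 0.12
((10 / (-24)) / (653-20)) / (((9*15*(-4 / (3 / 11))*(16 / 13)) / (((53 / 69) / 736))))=689 / 2444145352704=0.00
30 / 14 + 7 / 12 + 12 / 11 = 3527 / 924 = 3.82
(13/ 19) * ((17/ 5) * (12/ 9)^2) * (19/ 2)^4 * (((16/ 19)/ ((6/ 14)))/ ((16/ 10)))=1116934/ 27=41367.93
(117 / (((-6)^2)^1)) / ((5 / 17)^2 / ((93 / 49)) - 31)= -349401 / 3327848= -0.10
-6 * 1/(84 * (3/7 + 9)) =-1/132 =-0.01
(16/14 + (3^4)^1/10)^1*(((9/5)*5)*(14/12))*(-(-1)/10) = 1941/200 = 9.70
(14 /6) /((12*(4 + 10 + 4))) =7 /648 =0.01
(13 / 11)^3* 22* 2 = 8788 / 121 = 72.63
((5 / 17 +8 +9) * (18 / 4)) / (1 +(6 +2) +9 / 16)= 2352 / 289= 8.14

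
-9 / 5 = -1.80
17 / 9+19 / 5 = 256 / 45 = 5.69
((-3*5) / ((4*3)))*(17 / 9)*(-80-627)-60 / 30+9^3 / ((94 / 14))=3004789 / 1692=1775.88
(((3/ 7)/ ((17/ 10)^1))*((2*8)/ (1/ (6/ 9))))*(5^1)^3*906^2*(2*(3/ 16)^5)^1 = 31166116875/ 243712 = 127880.93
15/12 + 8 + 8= 69/4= 17.25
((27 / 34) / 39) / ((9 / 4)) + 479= 105861 / 221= 479.01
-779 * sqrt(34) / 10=-454.23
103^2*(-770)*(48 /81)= -130702880 /27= -4840847.41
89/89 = 1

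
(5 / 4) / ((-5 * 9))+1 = 35 / 36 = 0.97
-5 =-5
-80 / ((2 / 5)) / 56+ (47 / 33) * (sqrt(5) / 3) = -2.51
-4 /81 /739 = -4 /59859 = -0.00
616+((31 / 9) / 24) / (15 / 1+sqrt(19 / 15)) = 49615879 / 80544 - 31 * sqrt(285) / 724896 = 616.01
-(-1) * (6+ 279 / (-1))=-273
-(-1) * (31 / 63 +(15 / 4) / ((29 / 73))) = 72581 / 7308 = 9.93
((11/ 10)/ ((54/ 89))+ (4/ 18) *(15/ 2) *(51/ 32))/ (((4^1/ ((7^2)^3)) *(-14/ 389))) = -126227679361/ 34560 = -3652421.28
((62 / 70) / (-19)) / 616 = -31 / 409640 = -0.00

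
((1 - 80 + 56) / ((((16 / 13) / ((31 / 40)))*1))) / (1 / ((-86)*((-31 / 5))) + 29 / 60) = -37066731 / 1241824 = -29.85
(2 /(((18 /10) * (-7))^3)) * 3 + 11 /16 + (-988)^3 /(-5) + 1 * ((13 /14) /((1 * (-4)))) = 1286148782871133 /6667920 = 192886054.85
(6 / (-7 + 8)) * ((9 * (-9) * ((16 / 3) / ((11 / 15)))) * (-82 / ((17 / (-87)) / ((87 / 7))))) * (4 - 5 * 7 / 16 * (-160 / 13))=-9700735582080 / 17017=-570061443.38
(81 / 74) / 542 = 81 / 40108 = 0.00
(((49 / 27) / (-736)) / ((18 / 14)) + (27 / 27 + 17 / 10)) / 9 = 2412733 / 8048160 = 0.30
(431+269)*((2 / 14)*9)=900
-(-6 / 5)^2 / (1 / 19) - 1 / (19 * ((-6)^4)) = -16842841 / 615600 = -27.36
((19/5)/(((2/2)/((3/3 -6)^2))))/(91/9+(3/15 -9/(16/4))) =17100/1451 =11.78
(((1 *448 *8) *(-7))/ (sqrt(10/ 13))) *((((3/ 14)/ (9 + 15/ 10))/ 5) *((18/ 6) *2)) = -1536 *sqrt(130)/ 25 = -700.52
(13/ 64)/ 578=13/ 36992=0.00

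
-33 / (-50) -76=-3767 / 50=-75.34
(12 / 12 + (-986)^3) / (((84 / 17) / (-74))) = 602950125395 / 42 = 14355955366.55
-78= -78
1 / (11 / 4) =4 / 11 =0.36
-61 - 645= -706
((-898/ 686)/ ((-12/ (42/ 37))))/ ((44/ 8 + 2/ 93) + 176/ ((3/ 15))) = 0.00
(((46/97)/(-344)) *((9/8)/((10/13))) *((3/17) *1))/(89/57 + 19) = -460161/26592961280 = -0.00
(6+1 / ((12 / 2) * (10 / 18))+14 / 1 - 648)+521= -1067 / 10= -106.70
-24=-24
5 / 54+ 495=26735 / 54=495.09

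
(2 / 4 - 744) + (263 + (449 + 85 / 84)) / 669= -41721833 / 56196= -742.43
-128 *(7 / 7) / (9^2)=-128 / 81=-1.58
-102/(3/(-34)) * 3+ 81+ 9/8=28401/8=3550.12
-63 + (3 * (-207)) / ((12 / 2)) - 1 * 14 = -180.50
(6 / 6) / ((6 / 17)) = 17 / 6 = 2.83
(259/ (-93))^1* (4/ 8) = -259/ 186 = -1.39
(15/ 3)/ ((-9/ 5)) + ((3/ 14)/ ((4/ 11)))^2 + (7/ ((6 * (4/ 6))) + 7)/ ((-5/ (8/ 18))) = -90551/ 28224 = -3.21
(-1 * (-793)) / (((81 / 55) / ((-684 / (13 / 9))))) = -254980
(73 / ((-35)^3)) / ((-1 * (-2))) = -73 / 85750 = -0.00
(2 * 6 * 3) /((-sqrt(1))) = -36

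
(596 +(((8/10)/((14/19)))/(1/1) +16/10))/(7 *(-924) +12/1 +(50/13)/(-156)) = -21247356/229124315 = -0.09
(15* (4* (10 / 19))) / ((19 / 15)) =9000 / 361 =24.93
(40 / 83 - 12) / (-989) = 956 / 82087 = 0.01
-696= -696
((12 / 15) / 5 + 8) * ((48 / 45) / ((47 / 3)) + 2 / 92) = 99042 / 135125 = 0.73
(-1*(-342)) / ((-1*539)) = -342 / 539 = -0.63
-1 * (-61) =61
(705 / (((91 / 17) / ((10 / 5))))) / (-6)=-3995 / 91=-43.90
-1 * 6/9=-2/3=-0.67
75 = 75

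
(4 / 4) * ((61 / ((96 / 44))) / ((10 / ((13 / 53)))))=8723 / 12720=0.69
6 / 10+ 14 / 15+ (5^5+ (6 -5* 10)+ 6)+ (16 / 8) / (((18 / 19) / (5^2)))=141359 / 45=3141.31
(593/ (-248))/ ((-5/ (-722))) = -214073/ 620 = -345.28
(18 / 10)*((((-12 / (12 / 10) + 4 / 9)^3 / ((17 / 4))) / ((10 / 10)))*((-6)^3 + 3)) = 180639904 / 2295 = 78710.20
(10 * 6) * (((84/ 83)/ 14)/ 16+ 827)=8236965/ 166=49620.27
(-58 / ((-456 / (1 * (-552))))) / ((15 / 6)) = -2668 / 95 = -28.08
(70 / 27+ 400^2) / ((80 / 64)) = 3456056 / 27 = 128002.07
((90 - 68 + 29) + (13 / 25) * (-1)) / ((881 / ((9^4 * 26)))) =215279532 / 22025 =9774.33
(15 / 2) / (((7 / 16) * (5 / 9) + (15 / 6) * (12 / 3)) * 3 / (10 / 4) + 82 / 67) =12060 / 21733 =0.55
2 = 2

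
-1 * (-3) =3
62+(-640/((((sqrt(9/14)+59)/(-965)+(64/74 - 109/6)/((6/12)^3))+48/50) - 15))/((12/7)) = 64.45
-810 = -810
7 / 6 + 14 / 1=15.17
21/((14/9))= 27/2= 13.50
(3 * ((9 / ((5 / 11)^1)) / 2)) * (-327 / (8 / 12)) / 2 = -291357 / 40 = -7283.92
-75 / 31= -2.42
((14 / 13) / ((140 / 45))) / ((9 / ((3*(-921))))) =-2763 / 26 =-106.27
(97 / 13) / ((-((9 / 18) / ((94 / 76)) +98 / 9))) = -0.66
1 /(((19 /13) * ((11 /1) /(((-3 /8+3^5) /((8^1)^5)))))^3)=16065959324337 /164459370730170651508736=0.00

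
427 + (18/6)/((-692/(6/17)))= 2511605/5882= 427.00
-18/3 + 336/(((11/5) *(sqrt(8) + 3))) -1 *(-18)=5172/11 -3360 *sqrt(2)/11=38.20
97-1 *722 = -625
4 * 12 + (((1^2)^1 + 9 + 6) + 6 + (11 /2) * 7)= 217 /2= 108.50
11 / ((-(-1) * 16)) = 11 / 16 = 0.69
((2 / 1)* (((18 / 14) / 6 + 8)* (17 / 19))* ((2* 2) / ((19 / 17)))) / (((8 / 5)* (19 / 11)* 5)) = 365585 / 96026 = 3.81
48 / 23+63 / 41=3417 / 943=3.62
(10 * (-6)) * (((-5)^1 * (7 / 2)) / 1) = 1050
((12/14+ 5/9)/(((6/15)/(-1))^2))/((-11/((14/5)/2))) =-445/396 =-1.12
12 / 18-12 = -34 / 3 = -11.33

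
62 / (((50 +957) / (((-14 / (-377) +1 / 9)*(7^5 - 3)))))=524049544 / 3416751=153.38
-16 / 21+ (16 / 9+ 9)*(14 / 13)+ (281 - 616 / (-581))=19910815 / 67977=292.91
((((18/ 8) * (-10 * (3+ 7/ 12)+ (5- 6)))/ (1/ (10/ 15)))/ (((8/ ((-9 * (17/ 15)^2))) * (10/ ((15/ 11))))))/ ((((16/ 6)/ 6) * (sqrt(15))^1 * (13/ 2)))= 44217 * sqrt(15)/ 176000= 0.97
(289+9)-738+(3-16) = -453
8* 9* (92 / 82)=3312 / 41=80.78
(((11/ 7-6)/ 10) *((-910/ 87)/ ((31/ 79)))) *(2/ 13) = 158/ 87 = 1.82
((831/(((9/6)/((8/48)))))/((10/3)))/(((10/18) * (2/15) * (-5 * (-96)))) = 2493/3200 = 0.78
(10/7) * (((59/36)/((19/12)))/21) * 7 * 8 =4720/1197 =3.94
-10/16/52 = -5/416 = -0.01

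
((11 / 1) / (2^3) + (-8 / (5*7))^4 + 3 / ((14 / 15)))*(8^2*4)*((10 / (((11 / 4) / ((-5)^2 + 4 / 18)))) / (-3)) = -3203548534016 / 89137125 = -35939.55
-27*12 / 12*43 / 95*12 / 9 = -1548 / 95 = -16.29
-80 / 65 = -16 / 13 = -1.23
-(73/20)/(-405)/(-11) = -0.00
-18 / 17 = -1.06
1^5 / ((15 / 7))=7 / 15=0.47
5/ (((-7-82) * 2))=-0.03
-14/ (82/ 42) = -7.17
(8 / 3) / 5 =8 / 15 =0.53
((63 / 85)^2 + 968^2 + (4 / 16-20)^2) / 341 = 108365129129 / 39419600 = 2749.02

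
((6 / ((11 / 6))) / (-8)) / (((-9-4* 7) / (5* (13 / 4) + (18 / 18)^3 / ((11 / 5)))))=6615 / 35816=0.18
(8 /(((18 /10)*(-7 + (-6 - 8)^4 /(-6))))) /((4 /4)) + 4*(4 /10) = 461296 /288435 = 1.60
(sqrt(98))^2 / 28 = 7 / 2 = 3.50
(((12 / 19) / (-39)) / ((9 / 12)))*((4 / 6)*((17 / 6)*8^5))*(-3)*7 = 62390272 / 2223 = 28065.80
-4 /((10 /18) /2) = -72 /5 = -14.40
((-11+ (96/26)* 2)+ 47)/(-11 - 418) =-188/1859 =-0.10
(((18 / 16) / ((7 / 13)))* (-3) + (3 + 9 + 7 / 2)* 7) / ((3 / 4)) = 5725 / 42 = 136.31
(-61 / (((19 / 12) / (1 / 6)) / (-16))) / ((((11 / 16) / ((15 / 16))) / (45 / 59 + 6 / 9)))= 224480 / 1121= 200.25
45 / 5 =9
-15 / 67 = -0.22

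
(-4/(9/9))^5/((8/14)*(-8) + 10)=-3584/19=-188.63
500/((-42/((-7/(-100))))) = -5/6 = -0.83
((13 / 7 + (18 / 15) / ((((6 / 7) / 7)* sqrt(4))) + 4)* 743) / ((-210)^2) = 186493 / 1029000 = 0.18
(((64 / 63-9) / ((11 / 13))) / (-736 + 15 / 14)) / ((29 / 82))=1072396 / 29539719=0.04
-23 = -23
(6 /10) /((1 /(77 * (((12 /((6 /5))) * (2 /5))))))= 924 /5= 184.80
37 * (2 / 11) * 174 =1170.55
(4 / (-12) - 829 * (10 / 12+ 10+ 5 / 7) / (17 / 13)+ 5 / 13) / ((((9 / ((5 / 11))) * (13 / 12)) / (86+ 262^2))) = -23456186.97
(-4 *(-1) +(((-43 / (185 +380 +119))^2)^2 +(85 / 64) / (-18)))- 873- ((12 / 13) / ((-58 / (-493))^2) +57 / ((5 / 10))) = -2987172438914933 / 2845560077568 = -1049.77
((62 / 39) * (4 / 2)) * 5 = 620 / 39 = 15.90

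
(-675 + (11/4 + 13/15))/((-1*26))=40283/1560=25.82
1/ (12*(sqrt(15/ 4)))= sqrt(15)/ 90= 0.04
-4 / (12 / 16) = -16 / 3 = -5.33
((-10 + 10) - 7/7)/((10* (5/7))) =-0.14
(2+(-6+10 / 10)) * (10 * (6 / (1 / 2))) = -360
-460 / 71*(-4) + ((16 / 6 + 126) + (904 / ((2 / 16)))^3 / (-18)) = -21013710465.86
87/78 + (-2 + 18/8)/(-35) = 2017/1820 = 1.11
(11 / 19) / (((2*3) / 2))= 11 / 57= 0.19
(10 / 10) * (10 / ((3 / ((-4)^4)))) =2560 / 3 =853.33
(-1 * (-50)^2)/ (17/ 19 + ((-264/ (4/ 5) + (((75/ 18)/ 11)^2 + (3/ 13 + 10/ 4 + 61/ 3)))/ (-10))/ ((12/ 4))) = -224.80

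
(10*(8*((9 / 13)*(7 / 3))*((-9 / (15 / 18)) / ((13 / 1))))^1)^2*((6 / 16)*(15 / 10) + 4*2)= 2818815552 / 28561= 98694.57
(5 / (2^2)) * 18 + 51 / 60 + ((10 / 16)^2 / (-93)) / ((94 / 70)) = 32655737 / 1398720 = 23.35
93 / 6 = 31 / 2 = 15.50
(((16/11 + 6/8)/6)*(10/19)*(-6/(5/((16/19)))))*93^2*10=-67116240/3971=-16901.60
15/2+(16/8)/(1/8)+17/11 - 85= -1319/22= -59.95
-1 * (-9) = 9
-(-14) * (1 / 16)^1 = 7 / 8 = 0.88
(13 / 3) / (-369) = -0.01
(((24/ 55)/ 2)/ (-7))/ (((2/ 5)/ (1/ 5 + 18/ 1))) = -78/ 55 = -1.42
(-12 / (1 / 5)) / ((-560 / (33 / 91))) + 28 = 71443 / 2548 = 28.04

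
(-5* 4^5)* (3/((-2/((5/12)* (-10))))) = -32000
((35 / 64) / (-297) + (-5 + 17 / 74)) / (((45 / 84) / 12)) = -106.90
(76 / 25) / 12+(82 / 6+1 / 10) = 701 / 50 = 14.02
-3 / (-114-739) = 0.00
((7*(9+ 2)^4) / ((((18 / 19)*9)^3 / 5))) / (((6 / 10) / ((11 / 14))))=27616220225 / 25509168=1082.60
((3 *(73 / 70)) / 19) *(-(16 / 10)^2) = -7008 / 16625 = -0.42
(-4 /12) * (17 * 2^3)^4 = -342102016 /3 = -114034005.33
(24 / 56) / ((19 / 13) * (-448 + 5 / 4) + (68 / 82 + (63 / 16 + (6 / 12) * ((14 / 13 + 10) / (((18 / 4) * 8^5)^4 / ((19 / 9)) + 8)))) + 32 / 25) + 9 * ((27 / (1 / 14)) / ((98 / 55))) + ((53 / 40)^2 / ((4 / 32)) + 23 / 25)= 1924.25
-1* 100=-100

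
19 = 19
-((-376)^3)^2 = -2825706623205376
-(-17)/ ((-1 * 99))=-17/ 99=-0.17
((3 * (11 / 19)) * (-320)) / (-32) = 330 / 19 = 17.37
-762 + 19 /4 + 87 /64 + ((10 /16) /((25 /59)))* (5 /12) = -145013 /192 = -755.28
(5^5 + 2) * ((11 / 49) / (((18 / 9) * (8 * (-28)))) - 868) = -59582943069 / 21952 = -2714237.57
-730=-730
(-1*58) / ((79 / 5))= -3.67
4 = 4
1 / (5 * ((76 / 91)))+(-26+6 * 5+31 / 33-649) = -8073517 / 12540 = -643.82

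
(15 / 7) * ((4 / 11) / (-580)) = -3 / 2233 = -0.00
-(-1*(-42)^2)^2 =-3111696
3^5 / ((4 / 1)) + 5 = 263 / 4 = 65.75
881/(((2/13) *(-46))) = -11453/92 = -124.49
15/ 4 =3.75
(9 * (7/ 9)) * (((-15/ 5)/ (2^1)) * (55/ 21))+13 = -29/ 2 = -14.50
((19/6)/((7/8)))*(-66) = -1672/7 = -238.86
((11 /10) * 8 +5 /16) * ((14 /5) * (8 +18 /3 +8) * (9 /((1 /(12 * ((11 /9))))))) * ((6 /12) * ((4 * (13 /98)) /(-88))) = -312741 /1400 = -223.39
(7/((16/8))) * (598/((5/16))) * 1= 33488/5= 6697.60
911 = 911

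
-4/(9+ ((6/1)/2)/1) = -1/3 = -0.33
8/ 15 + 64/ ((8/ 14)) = 1688/ 15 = 112.53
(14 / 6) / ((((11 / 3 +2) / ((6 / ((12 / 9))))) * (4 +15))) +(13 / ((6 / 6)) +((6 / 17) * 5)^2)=178037 / 10982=16.21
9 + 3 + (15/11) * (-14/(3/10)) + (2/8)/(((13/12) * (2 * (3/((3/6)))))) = -29525/572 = -51.62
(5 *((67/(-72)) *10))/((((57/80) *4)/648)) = -10578.95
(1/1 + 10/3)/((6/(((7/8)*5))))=455/144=3.16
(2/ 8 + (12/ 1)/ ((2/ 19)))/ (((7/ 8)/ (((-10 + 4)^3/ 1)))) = -197424/ 7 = -28203.43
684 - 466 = 218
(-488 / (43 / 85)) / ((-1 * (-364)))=-10370 / 3913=-2.65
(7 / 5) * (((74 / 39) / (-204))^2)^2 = 13119127 / 1252071469331280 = 0.00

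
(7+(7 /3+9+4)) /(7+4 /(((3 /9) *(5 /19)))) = 335 /789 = 0.42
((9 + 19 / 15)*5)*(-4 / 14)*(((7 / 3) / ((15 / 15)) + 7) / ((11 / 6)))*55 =-12320 / 3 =-4106.67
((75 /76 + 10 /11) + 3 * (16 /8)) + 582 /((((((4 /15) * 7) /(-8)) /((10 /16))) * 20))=-819871 /11704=-70.05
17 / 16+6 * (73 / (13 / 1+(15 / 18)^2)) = 260669 / 7888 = 33.05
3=3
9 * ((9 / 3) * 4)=108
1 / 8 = 0.12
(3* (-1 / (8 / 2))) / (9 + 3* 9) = -1 / 48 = -0.02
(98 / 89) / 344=0.00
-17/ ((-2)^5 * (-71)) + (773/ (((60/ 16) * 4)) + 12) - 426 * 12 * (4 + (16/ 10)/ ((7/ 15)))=-9044127193/ 238560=-37911.33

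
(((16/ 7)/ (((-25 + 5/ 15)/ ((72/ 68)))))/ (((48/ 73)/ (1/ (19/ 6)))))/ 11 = -3942/ 920227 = -0.00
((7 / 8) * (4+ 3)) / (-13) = -49 / 104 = -0.47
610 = 610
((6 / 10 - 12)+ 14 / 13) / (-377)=671 / 24505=0.03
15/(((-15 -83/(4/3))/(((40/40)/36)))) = -5/927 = -0.01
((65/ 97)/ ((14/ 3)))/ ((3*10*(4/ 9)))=117/ 10864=0.01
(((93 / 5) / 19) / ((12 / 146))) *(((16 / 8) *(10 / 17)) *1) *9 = 126.11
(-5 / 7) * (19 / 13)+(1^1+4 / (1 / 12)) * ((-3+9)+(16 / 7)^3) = 79907 / 91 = 878.10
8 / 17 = 0.47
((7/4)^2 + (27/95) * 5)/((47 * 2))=29/608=0.05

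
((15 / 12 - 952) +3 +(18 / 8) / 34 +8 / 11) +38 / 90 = -63720691 / 67320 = -946.53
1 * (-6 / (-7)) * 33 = 28.29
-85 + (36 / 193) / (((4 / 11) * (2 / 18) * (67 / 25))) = -1076860 / 12931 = -83.28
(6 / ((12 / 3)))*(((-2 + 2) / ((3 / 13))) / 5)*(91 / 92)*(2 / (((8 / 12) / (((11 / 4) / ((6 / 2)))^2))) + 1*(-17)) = 0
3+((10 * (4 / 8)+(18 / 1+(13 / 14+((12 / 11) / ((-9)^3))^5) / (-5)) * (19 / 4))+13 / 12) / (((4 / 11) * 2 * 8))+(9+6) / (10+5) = 4354700609380482865583 / 222300333352920936960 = 19.59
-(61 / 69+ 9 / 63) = -496 / 483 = -1.03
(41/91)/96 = 41/8736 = 0.00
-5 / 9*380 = -1900 / 9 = -211.11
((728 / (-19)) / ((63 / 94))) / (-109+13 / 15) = 24440 / 46227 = 0.53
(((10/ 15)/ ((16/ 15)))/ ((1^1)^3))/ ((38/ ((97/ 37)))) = 485/ 11248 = 0.04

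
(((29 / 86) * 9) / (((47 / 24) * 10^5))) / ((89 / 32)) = 3132 / 562090625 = 0.00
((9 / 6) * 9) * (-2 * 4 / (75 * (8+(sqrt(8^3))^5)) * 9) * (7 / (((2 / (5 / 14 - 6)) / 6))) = -243 / 695893435300+31850496 * sqrt(2) / 173973358825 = 0.00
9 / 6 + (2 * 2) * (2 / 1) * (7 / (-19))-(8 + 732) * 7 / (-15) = 343.89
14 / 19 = 0.74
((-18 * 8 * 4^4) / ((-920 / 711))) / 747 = 364032 / 9545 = 38.14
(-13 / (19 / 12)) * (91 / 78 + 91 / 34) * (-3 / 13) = 2352 / 323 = 7.28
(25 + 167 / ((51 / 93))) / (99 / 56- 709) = -313712 / 673285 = -0.47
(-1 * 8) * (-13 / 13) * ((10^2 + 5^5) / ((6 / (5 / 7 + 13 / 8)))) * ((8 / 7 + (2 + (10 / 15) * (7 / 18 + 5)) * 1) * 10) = 896351125 / 1323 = 677514.08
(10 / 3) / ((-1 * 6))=-5 / 9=-0.56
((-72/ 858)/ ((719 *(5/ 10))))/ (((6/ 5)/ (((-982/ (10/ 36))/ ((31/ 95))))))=6716880/ 3187327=2.11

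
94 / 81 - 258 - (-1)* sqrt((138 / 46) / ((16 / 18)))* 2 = -253.17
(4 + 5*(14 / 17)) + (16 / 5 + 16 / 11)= 11942 / 935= 12.77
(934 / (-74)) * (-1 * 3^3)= 12609 / 37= 340.78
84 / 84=1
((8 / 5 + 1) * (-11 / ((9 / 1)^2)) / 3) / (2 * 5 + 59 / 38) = -5434 / 533385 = -0.01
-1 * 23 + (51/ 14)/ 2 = -593/ 28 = -21.18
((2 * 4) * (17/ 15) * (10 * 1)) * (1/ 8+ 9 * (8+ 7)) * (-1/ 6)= -18377/ 9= -2041.89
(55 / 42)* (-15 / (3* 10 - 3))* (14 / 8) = -275 / 216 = -1.27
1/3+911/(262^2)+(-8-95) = -21139619/205932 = -102.65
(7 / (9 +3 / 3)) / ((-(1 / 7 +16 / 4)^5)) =-117649 / 205111490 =-0.00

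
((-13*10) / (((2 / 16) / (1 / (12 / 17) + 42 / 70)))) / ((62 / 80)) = -251680 / 93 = -2706.24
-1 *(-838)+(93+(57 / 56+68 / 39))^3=9156810725739559 / 10417365504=878994.86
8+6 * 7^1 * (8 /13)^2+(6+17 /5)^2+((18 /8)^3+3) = 34247769 /270400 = 126.66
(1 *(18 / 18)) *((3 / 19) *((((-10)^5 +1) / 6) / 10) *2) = -99999 / 190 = -526.31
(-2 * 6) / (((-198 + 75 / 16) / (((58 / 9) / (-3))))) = -3712 / 27837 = -0.13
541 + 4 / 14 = 3789 / 7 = 541.29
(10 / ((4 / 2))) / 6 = 5 / 6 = 0.83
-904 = -904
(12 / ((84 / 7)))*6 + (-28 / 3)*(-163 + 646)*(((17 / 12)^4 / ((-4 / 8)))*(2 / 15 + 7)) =10071947149 / 38880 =259052.14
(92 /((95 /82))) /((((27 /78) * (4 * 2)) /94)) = 2304692 /855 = 2695.55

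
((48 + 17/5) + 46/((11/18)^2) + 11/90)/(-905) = -1902437/9855450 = -0.19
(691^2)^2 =227988105361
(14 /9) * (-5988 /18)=-13972 /27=-517.48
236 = 236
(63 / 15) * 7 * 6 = 882 / 5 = 176.40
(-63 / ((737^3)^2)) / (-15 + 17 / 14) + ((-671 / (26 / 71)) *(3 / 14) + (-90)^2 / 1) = 86769870394856472049478397 / 11258061578736077973868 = 7707.35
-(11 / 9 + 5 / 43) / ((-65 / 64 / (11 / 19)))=364672 / 477945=0.76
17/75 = 0.23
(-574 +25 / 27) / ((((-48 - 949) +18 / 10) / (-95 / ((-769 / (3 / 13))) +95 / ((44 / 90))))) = 1102282207475 / 9849524256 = 111.91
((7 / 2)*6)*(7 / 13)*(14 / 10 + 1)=1764 / 65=27.14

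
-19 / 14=-1.36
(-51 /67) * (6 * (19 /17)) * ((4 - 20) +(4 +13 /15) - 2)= 22458 /335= 67.04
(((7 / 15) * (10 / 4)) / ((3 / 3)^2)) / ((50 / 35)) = 0.82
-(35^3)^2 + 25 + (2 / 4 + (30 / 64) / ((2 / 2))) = -58824499169 / 32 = -1838265599.03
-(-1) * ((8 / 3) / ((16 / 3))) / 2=1 / 4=0.25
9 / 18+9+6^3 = 451 / 2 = 225.50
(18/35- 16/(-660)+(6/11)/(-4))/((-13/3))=-929/10010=-0.09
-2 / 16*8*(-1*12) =12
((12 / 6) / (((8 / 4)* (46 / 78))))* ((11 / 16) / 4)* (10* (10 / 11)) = 975 / 368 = 2.65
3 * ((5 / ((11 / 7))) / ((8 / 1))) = 105 / 88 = 1.19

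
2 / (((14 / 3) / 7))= 3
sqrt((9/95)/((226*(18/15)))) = sqrt(6441)/4294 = 0.02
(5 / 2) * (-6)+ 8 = -7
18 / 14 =1.29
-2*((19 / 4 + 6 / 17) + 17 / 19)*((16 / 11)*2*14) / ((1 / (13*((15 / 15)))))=-22565088 / 3553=-6351.00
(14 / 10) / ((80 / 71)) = 497 / 400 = 1.24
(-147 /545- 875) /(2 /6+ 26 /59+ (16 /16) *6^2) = -84432894 /3547405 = -23.80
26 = 26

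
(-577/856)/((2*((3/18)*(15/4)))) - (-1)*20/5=3703/1070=3.46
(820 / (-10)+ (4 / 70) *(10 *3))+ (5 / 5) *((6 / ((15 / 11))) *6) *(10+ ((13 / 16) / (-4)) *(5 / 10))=202757 / 1120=181.03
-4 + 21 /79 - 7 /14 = -669 /158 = -4.23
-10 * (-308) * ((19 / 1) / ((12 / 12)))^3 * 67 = 1415423240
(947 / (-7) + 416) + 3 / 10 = 19671 / 70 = 281.01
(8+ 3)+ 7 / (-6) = 59 / 6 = 9.83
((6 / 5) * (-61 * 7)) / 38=-1281 / 95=-13.48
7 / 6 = 1.17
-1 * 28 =-28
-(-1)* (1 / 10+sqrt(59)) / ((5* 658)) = 1 / 32900+sqrt(59) / 3290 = 0.00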